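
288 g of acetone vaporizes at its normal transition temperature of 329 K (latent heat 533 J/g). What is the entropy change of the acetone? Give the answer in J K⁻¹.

ΔS = 467 J/K

Heat absorbed by the substance: Q = mL = 288 × 533 = 153504 J.
At constant T, ΔS = Q_rev/T = 153504 / 329 = 467 J/K.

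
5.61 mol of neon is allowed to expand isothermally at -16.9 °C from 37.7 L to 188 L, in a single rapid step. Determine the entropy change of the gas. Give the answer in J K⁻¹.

Entropy is a state function, so ΔS_gas depends only on the end states.
For an isothermal ideal gas ΔS_gas = nR ln(V₂/V₁) = 5.61 × 8.314 × ln(188/37.7) = 74.9 J/K.

ΔS_gas = 74.9 J/K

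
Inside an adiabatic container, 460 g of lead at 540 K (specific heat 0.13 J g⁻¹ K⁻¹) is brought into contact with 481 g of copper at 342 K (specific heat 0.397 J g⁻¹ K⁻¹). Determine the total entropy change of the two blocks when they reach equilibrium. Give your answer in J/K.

ΔS_total = 5.12 J/K

Energy balance: T_f = (m₁c₁T₁ + m₂c₂T₂)/(m₁c₁ + m₂c₂) = 389.22 K.
ΔS₁ = m₁c₁ ln(T_f/T₁) = 59.8 × ln(389.22/540) = -19.58 J/K.
ΔS₂ = m₂c₂ ln(T_f/T₂) = 190.957 × ln(389.22/342) = 24.7 J/K.
ΔS_total = -19.58 + 24.7 = 5.12 J/K.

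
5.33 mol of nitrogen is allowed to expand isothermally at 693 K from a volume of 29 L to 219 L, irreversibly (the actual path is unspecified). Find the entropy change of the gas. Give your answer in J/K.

Entropy is a state function, so ΔS_gas depends only on the end states.
For an isothermal ideal gas ΔS_gas = nR ln(V₂/V₁) = 5.33 × 8.314 × ln(219/29) = 89.6 J/K.

ΔS_gas = 89.6 J/K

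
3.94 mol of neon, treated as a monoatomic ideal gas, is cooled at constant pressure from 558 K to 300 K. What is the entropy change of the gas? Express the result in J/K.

At constant pressure, ΔS = nC_p ln(T₂/T₁) with C_p = 5R/2 = 20.79 J mol⁻¹ K⁻¹.
ΔS = 3.94 × 20.79 × ln(300/558) = -50.8 J/K.

ΔS = -50.8 J/K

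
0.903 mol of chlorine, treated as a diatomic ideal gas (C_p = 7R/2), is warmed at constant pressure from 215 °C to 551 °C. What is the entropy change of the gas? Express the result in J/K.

In kelvin: T₁ = 488.15 K, T₂ = 824.15 K. At constant pressure, ΔS = nC_p ln(T₂/T₁) with C_p = 7R/2 = 29.1 J mol⁻¹ K⁻¹.
ΔS = 0.903 × 29.1 × ln(824.15/488.15) = 13.8 J/K.

ΔS = 13.8 J/K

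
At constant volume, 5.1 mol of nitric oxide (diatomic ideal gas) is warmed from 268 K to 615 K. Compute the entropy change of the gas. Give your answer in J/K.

At constant volume, ΔS = nC_V ln(T₂/T₁) with C_V = 5R/2 = 20.79 J mol⁻¹ K⁻¹.
ΔS = 5.1 × 20.79 × ln(615/268) = 88.1 J/K.

ΔS = 88.1 J/K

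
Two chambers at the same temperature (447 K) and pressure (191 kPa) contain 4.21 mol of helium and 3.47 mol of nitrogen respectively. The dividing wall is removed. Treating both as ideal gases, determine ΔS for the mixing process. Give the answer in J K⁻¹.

Mole fractions: x_A = 4.21/7.68 = 0.548, x_B = 0.452.
ΔS_mix = −R(n_A ln x_A + n_B ln x_B) = −8.314 × (4.21 ln 0.548 + 3.47 ln 0.452) = 44 J/K.

ΔS_mix = 44 J/K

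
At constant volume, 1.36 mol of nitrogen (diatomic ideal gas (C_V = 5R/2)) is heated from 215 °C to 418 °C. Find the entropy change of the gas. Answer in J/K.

ΔS = 9.83 J/K

In kelvin: T₁ = 488.15 K, T₂ = 691.15 K. At constant volume, ΔS = nC_V ln(T₂/T₁) with C_V = 5R/2 = 20.79 J mol⁻¹ K⁻¹.
ΔS = 1.36 × 20.79 × ln(691.15/488.15) = 9.83 J/K.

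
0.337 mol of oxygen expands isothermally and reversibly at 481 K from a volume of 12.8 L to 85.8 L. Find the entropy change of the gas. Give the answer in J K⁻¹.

ΔS_gas = 5.33 J/K

For an isothermal ideal gas ΔS_gas = nR ln(V₂/V₁) = 0.337 × 8.314 × ln(85.8/12.8) = 5.33 J/K.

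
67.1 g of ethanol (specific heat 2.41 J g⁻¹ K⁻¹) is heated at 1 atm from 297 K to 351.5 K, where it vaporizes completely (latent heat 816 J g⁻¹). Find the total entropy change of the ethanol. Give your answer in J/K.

ΔS = 183 J/K

Warming step: ΔS₁ = m c ln(T_tr/T_i) = 67.1 × 2.41 × ln(351.5/297) = 27.24 J/K.
Phase change: ΔS₂ = +mL/T_tr = 67.1 × 816 / 351.5 = 155.8 J/K.
ΔS_total = (27.24) + (155.8) = 183 J/K.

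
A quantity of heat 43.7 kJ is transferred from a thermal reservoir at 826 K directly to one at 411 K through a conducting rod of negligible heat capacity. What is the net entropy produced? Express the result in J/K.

ΔS_hot = −Q/T_H = −43700/826 = -52.91 J/K and ΔS_cold = +Q/T_C = 43700/411 = 106.3 J/K.
ΔS_total = -52.91 + 106.3 = 53.4 J/K, positive as the second law requires.

ΔS_total = 53.4 J/K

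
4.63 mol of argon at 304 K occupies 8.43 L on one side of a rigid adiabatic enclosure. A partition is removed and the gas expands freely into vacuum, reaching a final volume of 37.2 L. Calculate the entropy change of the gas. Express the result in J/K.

For an ideal gas in free expansion Q = 0 and W = 0, so T is unchanged.
Entropy is a state function; using a reversible isothermal path, ΔS_gas = nR ln(V₂/V₁) = 4.63 × 8.314 × ln(37.2/8.43) = 57.1 J/K.

ΔS_gas = 57.1 J/K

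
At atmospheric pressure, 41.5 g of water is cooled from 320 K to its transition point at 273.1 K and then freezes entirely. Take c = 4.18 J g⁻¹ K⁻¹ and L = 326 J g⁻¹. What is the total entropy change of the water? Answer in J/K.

Cooling step: ΔS₁ = m c ln(T_tr/T_i) = 41.5 × 4.18 × ln(273.1/320) = -27.49 J/K.
Phase change: ΔS₂ = −mL/T_tr = −41.5 × 326 / 273.1 = -49.54 J/K.
ΔS_total = (-27.49) + (-49.54) = -77 J/K.

ΔS = -77 J/K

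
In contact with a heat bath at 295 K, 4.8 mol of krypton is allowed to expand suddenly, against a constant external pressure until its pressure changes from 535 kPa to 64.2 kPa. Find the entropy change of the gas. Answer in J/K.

ΔS_gas = 84.6 J/K

Entropy is a state function, so ΔS_gas depends only on the end states.
For an isothermal ideal gas ΔS_gas = nR ln(P₁/P₂) = 4.8 × 8.314 × ln(535/64.2) = 84.6 J/K.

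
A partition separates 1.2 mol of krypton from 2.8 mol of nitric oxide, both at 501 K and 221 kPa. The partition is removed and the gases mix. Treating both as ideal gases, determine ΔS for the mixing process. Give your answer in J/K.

ΔS_mix = 20.3 J/K

Mole fractions: x_A = 1.2/4 = 0.3, x_B = 0.7.
ΔS_mix = −R(n_A ln x_A + n_B ln x_B) = −8.314 × (1.2 ln 0.3 + 2.8 ln 0.7) = 20.3 J/K.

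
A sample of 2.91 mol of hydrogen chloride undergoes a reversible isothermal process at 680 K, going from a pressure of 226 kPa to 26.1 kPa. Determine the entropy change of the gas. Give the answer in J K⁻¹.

For an isothermal ideal gas ΔS_gas = nR ln(P₁/P₂) = 2.91 × 8.314 × ln(226/26.1) = 52.2 J/K.

ΔS_gas = 52.2 J/K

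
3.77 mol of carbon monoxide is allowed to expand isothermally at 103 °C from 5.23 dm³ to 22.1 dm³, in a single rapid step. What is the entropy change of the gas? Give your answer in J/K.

Entropy is a state function, so ΔS_gas depends only on the end states.
For an isothermal ideal gas ΔS_gas = nR ln(V₂/V₁) = 3.77 × 8.314 × ln(22.1/5.23) = 45.2 J/K.

ΔS_gas = 45.2 J/K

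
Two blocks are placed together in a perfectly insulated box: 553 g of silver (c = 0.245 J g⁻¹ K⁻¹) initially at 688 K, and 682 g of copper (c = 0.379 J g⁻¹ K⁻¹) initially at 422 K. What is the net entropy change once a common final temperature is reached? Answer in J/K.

ΔS_total = 11.1 J/K

Energy balance: T_f = (m₁c₁T₁ + m₂c₂T₂)/(m₁c₁ + m₂c₂) = 513.48 K.
ΔS₁ = m₁c₁ ln(T_f/T₁) = 135.485 × ln(513.48/688) = -39.64 J/K.
ΔS₂ = m₂c₂ ln(T_f/T₂) = 258.478 × ln(513.48/422) = 50.71 J/K.
ΔS_total = -39.64 + 50.71 = 11.1 J/K.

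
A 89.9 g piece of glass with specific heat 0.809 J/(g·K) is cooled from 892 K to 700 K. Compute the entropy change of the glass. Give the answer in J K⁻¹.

ΔS = -17.6 J/K

ΔS = ∫dQ_rev/T = m c ln(T₂/T₁) = 89.9 × 0.809 × ln(700/892) = -17.6 J/K.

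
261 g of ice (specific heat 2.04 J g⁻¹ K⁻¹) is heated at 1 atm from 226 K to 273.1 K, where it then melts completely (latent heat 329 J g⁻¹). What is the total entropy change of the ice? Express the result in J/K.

ΔS = 415 J/K

Warming step: ΔS₁ = m c ln(T_tr/T_i) = 261 × 2.04 × ln(273.1/226) = 100.8 J/K.
Phase change: ΔS₂ = +mL/T_tr = 261 × 329 / 273.1 = 314.4 J/K.
ΔS_total = (100.8) + (314.4) = 415 J/K.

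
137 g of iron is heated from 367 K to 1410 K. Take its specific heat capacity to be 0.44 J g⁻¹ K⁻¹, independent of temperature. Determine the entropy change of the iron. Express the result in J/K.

ΔS = ∫dQ_rev/T = m c ln(T₂/T₁) = 137 × 0.44 × ln(1410/367) = 81.1 J/K.

ΔS = 81.1 J/K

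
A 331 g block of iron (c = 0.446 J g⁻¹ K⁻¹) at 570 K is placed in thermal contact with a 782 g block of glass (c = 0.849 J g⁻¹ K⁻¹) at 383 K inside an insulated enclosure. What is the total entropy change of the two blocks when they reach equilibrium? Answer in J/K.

Energy balance: T_f = (m₁c₁T₁ + m₂c₂T₂)/(m₁c₁ + m₂c₂) = 417.02 K.
ΔS₁ = m₁c₁ ln(T_f/T₁) = 147.626 × ln(417.02/570) = -46.13 J/K.
ΔS₂ = m₂c₂ ln(T_f/T₂) = 663.918 × ln(417.02/383) = 56.49 J/K.
ΔS_total = -46.13 + 56.49 = 10.4 J/K.

ΔS_total = 10.4 J/K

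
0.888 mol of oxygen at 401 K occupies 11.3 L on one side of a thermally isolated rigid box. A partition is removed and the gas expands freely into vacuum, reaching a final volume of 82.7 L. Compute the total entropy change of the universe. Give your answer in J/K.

For an ideal gas in free expansion Q = 0 and W = 0, so T is unchanged.
Entropy is a state function; using a reversible isothermal path, ΔS_gas = nR ln(V₂/V₁) = 0.888 × 8.314 × ln(82.7/11.3) = 14.7 J/K.
The insulated surroundings exchange no heat, so ΔS_surr = 0 and ΔS_universe = ΔS_gas.

ΔS_universe = 14.7 J/K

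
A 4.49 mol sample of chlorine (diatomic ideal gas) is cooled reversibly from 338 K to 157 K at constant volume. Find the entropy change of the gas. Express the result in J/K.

ΔS = -71.6 J/K

At constant volume, ΔS = nC_V ln(T₂/T₁) with C_V = 5R/2 = 20.79 J mol⁻¹ K⁻¹.
ΔS = 4.49 × 20.79 × ln(157/338) = -71.6 J/K.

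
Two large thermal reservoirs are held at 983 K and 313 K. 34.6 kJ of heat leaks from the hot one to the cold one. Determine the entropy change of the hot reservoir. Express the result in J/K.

ΔS_hot = -35.2 J/K

The hot reservoir loses heat Q, so ΔS_hot = −Q/T_H = −34600/983 = -35.2 J/K.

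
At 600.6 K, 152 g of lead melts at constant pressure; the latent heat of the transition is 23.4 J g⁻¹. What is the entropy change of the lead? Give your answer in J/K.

Heat absorbed by the substance: Q = mL = 152 × 23.4 = 3556.8 J.
At constant T, ΔS = Q_rev/T = 3556.8 / 600.6 = 5.92 J/K.

ΔS = 5.92 J/K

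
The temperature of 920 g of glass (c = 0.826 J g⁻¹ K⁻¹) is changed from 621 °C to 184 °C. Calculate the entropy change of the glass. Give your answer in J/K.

In kelvin: T₁ = 894.15 K, T₂ = 457.15 K. ΔS = ∫dQ_rev/T = m c ln(T₂/T₁) = 920 × 0.826 × ln(457.15/894.15) = -510 J/K.

ΔS = -510 J/K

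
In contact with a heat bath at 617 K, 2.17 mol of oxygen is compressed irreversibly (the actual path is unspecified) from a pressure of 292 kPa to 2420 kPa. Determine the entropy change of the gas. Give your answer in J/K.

Entropy is a state function, so ΔS_gas depends only on the end states.
For an isothermal ideal gas ΔS_gas = nR ln(P₁/P₂) = 2.17 × 8.314 × ln(292/2420) = -38.2 J/K.

ΔS_gas = -38.2 J/K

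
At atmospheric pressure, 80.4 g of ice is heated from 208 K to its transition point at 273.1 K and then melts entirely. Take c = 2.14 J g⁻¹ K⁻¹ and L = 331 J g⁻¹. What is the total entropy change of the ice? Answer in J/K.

ΔS = 144 J/K

Warming step: ΔS₁ = m c ln(T_tr/T_i) = 80.4 × 2.14 × ln(273.1/208) = 46.85 J/K.
Phase change: ΔS₂ = +mL/T_tr = 80.4 × 331 / 273.1 = 97.45 J/K.
ΔS_total = (46.85) + (97.45) = 144 J/K.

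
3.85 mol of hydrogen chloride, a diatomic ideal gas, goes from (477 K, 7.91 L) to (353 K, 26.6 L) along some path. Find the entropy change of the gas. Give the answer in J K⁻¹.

ΔS = 14.7 J/K

Entropy is a state function: ΔS = nC_V ln(T₂/T₁) + nR ln(V₂/V₁), with C_V = 5R/2 = 20.79 J mol⁻¹ K⁻¹ for a diatomic ideal gas.
ΔS = 3.85 × [20.79 × ln(353/477) + 8.314 × ln(26.6/7.91)] = 14.7 J/K.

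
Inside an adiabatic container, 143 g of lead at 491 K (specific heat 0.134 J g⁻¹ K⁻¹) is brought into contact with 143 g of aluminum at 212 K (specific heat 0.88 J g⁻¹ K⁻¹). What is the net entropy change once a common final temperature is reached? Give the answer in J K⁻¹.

Energy balance: T_f = (m₁c₁T₁ + m₂c₂T₂)/(m₁c₁ + m₂c₂) = 248.87 K.
ΔS₁ = m₁c₁ ln(T_f/T₁) = 19.162 × ln(248.87/491) = -13.02 J/K.
ΔS₂ = m₂c₂ ln(T_f/T₂) = 125.84 × ln(248.87/212) = 20.18 J/K.
ΔS_total = -13.02 + 20.18 = 7.16 J/K.

ΔS_total = 7.16 J/K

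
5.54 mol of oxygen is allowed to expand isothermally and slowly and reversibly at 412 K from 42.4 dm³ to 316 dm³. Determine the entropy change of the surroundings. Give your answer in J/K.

ΔS_surr = -92.5 J/K

For an isothermal ideal gas ΔS_gas = nR ln(V₂/V₁) = 5.54 × 8.314 × ln(316/42.4) = 92.5 J/K.
The process is reversible, so ΔS_surr = −ΔS_gas = -92.5 J/K and ΔS_universe = 0.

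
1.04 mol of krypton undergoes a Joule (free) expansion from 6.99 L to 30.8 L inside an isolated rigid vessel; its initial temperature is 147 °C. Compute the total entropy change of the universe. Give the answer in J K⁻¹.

ΔS_universe = 12.8 J/K

For an ideal gas in free expansion Q = 0 and W = 0, so T is unchanged.
Entropy is a state function; using a reversible isothermal path, ΔS_gas = nR ln(V₂/V₁) = 1.04 × 8.314 × ln(30.8/6.99) = 12.8 J/K.
The insulated surroundings exchange no heat, so ΔS_surr = 0 and ΔS_universe = ΔS_gas.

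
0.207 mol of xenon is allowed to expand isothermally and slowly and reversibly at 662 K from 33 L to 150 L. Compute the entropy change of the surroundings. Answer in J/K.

ΔS_surr = -2.61 J/K

For an isothermal ideal gas ΔS_gas = nR ln(V₂/V₁) = 0.207 × 8.314 × ln(150/33) = 2.61 J/K.
The process is reversible, so ΔS_surr = −ΔS_gas = -2.61 J/K and ΔS_universe = 0.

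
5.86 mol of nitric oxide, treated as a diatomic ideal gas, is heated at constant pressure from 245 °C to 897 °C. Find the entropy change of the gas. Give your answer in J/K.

In kelvin: T₁ = 518.15 K, T₂ = 1170.15 K. At constant pressure, ΔS = nC_p ln(T₂/T₁) with C_p = 7R/2 = 29.1 J mol⁻¹ K⁻¹.
ΔS = 5.86 × 29.1 × ln(1170.15/518.15) = 139 J/K.

ΔS = 139 J/K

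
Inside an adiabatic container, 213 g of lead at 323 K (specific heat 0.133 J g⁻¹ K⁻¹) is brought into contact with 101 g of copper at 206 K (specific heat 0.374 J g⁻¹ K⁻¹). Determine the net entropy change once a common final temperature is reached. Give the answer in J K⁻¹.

Energy balance: T_f = (m₁c₁T₁ + m₂c₂T₂)/(m₁c₁ + m₂c₂) = 256.14 K.
ΔS₁ = m₁c₁ ln(T_f/T₁) = 28.329 × ln(256.14/323) = -6.57 J/K.
ΔS₂ = m₂c₂ ln(T_f/T₂) = 37.774 × ln(256.14/206) = 8.229 J/K.
ΔS_total = -6.57 + 8.229 = 1.66 J/K.

ΔS_total = 1.66 J/K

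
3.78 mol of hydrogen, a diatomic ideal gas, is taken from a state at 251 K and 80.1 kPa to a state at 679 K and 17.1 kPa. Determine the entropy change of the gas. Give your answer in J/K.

ΔS = 158 J/K

ΔS = nC_p ln(T₂/T₁) − nR ln(P₂/P₁), with C_p = 7R/2 = 29.1 J mol⁻¹ K⁻¹ for a diatomic ideal gas.
ΔS = 3.78 × [29.1 × ln(679/251) − 8.314 × ln(17.1/80.1)] = 158 J/K.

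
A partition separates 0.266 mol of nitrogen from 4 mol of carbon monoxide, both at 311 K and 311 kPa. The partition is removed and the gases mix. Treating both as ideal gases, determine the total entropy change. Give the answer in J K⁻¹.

ΔS_mix = 8.28 J/K

Mole fractions: x_A = 0.266/4.27 = 0.0624, x_B = 0.938.
ΔS_mix = −R(n_A ln x_A + n_B ln x_B) = −8.314 × (0.266 ln 0.0624 + 4 ln 0.938) = 8.28 J/K.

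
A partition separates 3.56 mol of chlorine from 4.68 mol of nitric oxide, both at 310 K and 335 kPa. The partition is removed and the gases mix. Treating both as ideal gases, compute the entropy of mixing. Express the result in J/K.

Mole fractions: x_A = 3.56/8.24 = 0.432, x_B = 0.568.
ΔS_mix = −R(n_A ln x_A + n_B ln x_B) = −8.314 × (3.56 ln 0.432 + 4.68 ln 0.568) = 46.9 J/K.

ΔS_mix = 46.9 J/K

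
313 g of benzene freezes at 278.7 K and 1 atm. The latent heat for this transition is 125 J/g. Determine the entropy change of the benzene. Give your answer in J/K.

Heat released by the substance: Q = −mL = −313 × 125 = −39125 J.
At constant T, ΔS = Q_rev/T = −39125 / 278.7 = -140 J/K.

ΔS = -140 J/K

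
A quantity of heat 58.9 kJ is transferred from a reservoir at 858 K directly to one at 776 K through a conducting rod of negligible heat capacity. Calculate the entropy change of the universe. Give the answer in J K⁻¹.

ΔS_hot = −Q/T_H = −58900/858 = -68.65 J/K and ΔS_cold = +Q/T_C = 58900/776 = 75.9 J/K.
ΔS_total = -68.65 + 75.9 = 7.25 J/K, positive as the second law requires.

ΔS_total = 7.25 J/K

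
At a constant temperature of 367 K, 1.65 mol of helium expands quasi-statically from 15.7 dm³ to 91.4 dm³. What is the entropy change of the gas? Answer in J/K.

ΔS_gas = 24.2 J/K

For an isothermal ideal gas ΔS_gas = nR ln(V₂/V₁) = 1.65 × 8.314 × ln(91.4/15.7) = 24.2 J/K.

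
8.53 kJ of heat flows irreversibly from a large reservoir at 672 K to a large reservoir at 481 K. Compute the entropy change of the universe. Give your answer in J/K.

ΔS_hot = −Q/T_H = −8530/672 = -12.69 J/K and ΔS_cold = +Q/T_C = 8530/481 = 17.73 J/K.
ΔS_total = -12.69 + 17.73 = 5.04 J/K, positive as the second law requires.

ΔS_total = 5.04 J/K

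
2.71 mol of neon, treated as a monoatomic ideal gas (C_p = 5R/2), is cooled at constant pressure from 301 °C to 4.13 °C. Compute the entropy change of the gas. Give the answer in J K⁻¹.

ΔS = -41 J/K

In kelvin: T₁ = 574.15 K, T₂ = 277.28 K. At constant pressure, ΔS = nC_p ln(T₂/T₁) with C_p = 5R/2 = 20.79 J mol⁻¹ K⁻¹.
ΔS = 2.71 × 20.79 × ln(277.28/574.15) = -41 J/K.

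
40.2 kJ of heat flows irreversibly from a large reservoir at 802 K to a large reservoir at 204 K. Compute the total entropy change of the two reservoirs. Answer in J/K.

ΔS_hot = −Q/T_H = −40200/802 = -50.12 J/K and ΔS_cold = +Q/T_C = 40200/204 = 197.1 J/K.
ΔS_total = -50.12 + 197.1 = 147 J/K, positive as the second law requires.

ΔS_total = 147 J/K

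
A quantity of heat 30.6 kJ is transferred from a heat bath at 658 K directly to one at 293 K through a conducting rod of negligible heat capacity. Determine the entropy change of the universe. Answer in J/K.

ΔS_hot = −Q/T_H = −30600/658 = -46.5 J/K and ΔS_cold = +Q/T_C = 30600/293 = 104.4 J/K.
ΔS_total = -46.5 + 104.4 = 57.9 J/K, positive as the second law requires.

ΔS_total = 57.9 J/K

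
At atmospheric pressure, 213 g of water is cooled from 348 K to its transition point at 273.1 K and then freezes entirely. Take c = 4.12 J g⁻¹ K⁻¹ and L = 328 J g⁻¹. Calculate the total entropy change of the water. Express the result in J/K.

Cooling step: ΔS₁ = m c ln(T_tr/T_i) = 213 × 4.12 × ln(273.1/348) = -212.69 J/K.
Phase change: ΔS₂ = −mL/T_tr = −213 × 328 / 273.1 = -255.82 J/K.
ΔS_total = (-212.69) + (-255.82) = -469 J/K.

ΔS = -469 J/K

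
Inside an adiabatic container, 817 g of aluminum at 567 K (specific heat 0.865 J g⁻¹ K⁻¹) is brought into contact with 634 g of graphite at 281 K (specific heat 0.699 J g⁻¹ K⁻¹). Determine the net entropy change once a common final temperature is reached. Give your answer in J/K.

Energy balance: T_f = (m₁c₁T₁ + m₂c₂T₂)/(m₁c₁ + m₂c₂) = 456.77 K.
ΔS₁ = m₁c₁ ln(T_f/T₁) = 706.705 × ln(456.77/567) = -152.8 J/K.
ΔS₂ = m₂c₂ ln(T_f/T₂) = 443.166 × ln(456.77/281) = 215.3 J/K.
ΔS_total = -152.8 + 215.3 = 62.5 J/K.

ΔS_total = 62.5 J/K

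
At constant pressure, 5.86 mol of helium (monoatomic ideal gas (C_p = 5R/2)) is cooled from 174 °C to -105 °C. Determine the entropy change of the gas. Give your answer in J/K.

In kelvin: T₁ = 447.15 K, T₂ = 168.15 K. At constant pressure, ΔS = nC_p ln(T₂/T₁) with C_p = 5R/2 = 20.79 J mol⁻¹ K⁻¹.
ΔS = 5.86 × 20.79 × ln(168.15/447.15) = -119 J/K.

ΔS = -119 J/K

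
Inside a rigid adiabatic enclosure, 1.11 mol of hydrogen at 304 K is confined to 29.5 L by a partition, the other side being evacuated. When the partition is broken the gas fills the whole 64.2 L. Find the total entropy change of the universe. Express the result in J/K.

ΔS_universe = 7.18 J/K

For an ideal gas in free expansion Q = 0 and W = 0, so T is unchanged.
Entropy is a state function; using a reversible isothermal path, ΔS_gas = nR ln(V₂/V₁) = 1.11 × 8.314 × ln(64.2/29.5) = 7.18 J/K.
The insulated surroundings exchange no heat, so ΔS_surr = 0 and ΔS_universe = ΔS_gas.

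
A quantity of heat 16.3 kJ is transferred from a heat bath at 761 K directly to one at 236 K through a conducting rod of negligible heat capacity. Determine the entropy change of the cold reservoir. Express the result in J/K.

ΔS_cold = 69.1 J/K

The cold reservoir gains heat Q, so ΔS_cold = +Q/T_C = 16300/236 = 69.1 J/K.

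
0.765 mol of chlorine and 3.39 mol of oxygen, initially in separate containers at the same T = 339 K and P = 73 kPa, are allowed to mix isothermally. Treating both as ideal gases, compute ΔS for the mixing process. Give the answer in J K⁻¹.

Mole fractions: x_A = 0.765/4.16 = 0.184, x_B = 0.816.
ΔS_mix = −R(n_A ln x_A + n_B ln x_B) = −8.314 × (0.765 ln 0.184 + 3.39 ln 0.816) = 16.5 J/K.

ΔS_mix = 16.5 J/K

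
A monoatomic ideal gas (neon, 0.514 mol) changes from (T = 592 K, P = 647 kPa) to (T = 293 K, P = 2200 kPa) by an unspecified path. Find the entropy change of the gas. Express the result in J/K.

ΔS = -12.7 J/K

ΔS = nC_p ln(T₂/T₁) − nR ln(P₂/P₁), with C_p = 5R/2 = 20.79 J mol⁻¹ K⁻¹ for a monoatomic ideal gas.
ΔS = 0.514 × [20.79 × ln(293/592) − 8.314 × ln(2200/647)] = -12.7 J/K.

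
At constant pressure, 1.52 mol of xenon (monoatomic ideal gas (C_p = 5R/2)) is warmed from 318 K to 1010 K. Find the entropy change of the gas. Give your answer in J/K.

ΔS = 36.5 J/K

At constant pressure, ΔS = nC_p ln(T₂/T₁) with C_p = 5R/2 = 20.79 J mol⁻¹ K⁻¹.
ΔS = 1.52 × 20.79 × ln(1010/318) = 36.5 J/K.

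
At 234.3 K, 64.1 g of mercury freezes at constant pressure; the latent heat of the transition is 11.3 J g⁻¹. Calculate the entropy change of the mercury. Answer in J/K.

Heat released by the substance: Q = −mL = −64.1 × 11.3 = −724.33 J.
At constant T, ΔS = Q_rev/T = −724.33 / 234.3 = -3.09 J/K.

ΔS = -3.09 J/K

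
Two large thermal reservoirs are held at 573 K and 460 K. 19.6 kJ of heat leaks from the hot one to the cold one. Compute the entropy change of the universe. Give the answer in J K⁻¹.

ΔS_hot = −Q/T_H = −19600/573 = -34.21 J/K and ΔS_cold = +Q/T_C = 19600/460 = 42.61 J/K.
ΔS_total = -34.21 + 42.61 = 8.4 J/K, positive as the second law requires.

ΔS_total = 8.4 J/K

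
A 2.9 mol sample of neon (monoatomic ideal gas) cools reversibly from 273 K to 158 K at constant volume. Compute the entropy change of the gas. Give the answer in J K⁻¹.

At constant volume, ΔS = nC_V ln(T₂/T₁) with C_V = 3R/2 = 12.47 J mol⁻¹ K⁻¹.
ΔS = 2.9 × 12.47 × ln(158/273) = -19.8 J/K.

ΔS = -19.8 J/K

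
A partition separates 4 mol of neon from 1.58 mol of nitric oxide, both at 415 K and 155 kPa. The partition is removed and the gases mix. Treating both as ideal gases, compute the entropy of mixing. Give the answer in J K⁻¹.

Mole fractions: x_A = 4/5.58 = 0.717, x_B = 0.283.
ΔS_mix = −R(n_A ln x_A + n_B ln x_B) = −8.314 × (4 ln 0.717 + 1.58 ln 0.283) = 27.6 J/K.

ΔS_mix = 27.6 J/K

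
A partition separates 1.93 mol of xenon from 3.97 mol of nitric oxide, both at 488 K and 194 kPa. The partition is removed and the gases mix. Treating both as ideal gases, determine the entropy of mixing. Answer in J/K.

Mole fractions: x_A = 1.93/5.9 = 0.327, x_B = 0.673.
ΔS_mix = −R(n_A ln x_A + n_B ln x_B) = −8.314 × (1.93 ln 0.327 + 3.97 ln 0.673) = 31 J/K.

ΔS_mix = 31 J/K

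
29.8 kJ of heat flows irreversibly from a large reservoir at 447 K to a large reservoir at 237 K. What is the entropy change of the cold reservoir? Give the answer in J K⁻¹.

ΔS_cold = 126 J/K

The cold reservoir gains heat Q, so ΔS_cold = +Q/T_C = 29800/237 = 126 J/K.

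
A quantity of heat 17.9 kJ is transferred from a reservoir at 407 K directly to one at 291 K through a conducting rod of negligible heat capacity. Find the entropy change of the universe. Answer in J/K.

ΔS_hot = −Q/T_H = −17900/407 = -43.98 J/K and ΔS_cold = +Q/T_C = 17900/291 = 61.51 J/K.
ΔS_total = -43.98 + 61.51 = 17.5 J/K, positive as the second law requires.

ΔS_total = 17.5 J/K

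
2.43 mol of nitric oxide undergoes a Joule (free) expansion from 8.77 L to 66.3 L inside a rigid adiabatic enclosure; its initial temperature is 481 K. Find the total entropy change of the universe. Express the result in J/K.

ΔS_universe = 40.9 J/K

No heat is exchanged and no work is done, so the ideal-gas temperature stays constant.
Entropy is a state function; using a reversible isothermal path, ΔS_gas = nR ln(V₂/V₁) = 2.43 × 8.314 × ln(66.3/8.77) = 40.9 J/K.
The insulated surroundings exchange no heat, so ΔS_surr = 0 and ΔS_universe = ΔS_gas.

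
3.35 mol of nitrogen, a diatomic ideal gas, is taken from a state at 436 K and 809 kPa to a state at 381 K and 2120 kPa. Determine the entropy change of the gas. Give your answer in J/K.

ΔS = nC_p ln(T₂/T₁) − nR ln(P₂/P₁), with C_p = 7R/2 = 29.1 J mol⁻¹ K⁻¹ for a diatomic ideal gas.
ΔS = 3.35 × [29.1 × ln(381/436) − 8.314 × ln(2120/809)] = -40 J/K.

ΔS = -40 J/K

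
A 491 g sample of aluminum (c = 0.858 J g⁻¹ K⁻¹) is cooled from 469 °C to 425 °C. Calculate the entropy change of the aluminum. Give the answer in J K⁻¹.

ΔS = -25.7 J/K

In kelvin: T₁ = 742.15 K, T₂ = 698.15 K. ΔS = ∫dQ_rev/T = m c ln(T₂/T₁) = 491 × 0.858 × ln(698.15/742.15) = -25.7 J/K.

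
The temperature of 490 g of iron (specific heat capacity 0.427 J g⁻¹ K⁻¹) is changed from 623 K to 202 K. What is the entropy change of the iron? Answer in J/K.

ΔS = ∫dQ_rev/T = m c ln(T₂/T₁) = 490 × 0.427 × ln(202/623) = -236 J/K.

ΔS = -236 J/K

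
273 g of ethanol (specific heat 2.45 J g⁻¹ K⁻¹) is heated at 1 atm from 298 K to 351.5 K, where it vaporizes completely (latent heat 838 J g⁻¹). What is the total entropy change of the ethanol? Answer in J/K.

ΔS = 761 J/K

Warming step: ΔS₁ = m c ln(T_tr/T_i) = 273 × 2.45 × ln(351.5/298) = 110.4 J/K.
Phase change: ΔS₂ = +mL/T_tr = 273 × 838 / 351.5 = 650.9 J/K.
ΔS_total = (110.4) + (650.9) = 761 J/K.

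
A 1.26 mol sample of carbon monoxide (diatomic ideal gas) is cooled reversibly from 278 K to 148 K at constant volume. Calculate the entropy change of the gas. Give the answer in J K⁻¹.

At constant volume, ΔS = nC_V ln(T₂/T₁) with C_V = 5R/2 = 20.79 J mol⁻¹ K⁻¹.
ΔS = 1.26 × 20.79 × ln(148/278) = -16.5 J/K.

ΔS = -16.5 J/K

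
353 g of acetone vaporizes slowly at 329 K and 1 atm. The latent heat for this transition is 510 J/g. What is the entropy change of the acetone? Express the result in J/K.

Heat absorbed by the substance: Q = mL = 353 × 510 = 180030 J.
At constant T, ΔS = Q_rev/T = 180030 / 329 = 547 J/K.

ΔS = 547 J/K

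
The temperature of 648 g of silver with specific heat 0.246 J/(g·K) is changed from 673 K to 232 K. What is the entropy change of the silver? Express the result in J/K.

ΔS = ∫dQ_rev/T = m c ln(T₂/T₁) = 648 × 0.246 × ln(232/673) = -170 J/K.

ΔS = -170 J/K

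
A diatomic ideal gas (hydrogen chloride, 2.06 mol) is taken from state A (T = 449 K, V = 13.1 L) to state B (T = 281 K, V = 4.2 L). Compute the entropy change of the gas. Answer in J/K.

ΔS = -39.5 J/K

Entropy is a state function: ΔS = nC_V ln(T₂/T₁) + nR ln(V₂/V₁), with C_V = 5R/2 = 20.79 J mol⁻¹ K⁻¹ for a diatomic ideal gas.
ΔS = 2.06 × [20.79 × ln(281/449) + 8.314 × ln(4.2/13.1)] = -39.5 J/K.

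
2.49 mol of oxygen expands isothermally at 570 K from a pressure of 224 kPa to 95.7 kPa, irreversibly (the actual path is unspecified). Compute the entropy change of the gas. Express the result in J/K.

ΔS_gas = 17.6 J/K

Entropy is a state function, so ΔS_gas depends only on the end states.
For an isothermal ideal gas ΔS_gas = nR ln(P₁/P₂) = 2.49 × 8.314 × ln(224/95.7) = 17.6 J/K.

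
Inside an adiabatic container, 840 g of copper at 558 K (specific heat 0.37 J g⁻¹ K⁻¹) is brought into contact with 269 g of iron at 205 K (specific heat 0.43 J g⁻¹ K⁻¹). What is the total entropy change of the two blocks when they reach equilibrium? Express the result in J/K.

Energy balance: T_f = (m₁c₁T₁ + m₂c₂T₂)/(m₁c₁ + m₂c₂) = 462.26 K.
ΔS₁ = m₁c₁ ln(T_f/T₁) = 310.8 × ln(462.26/558) = -58.5 J/K.
ΔS₂ = m₂c₂ ln(T_f/T₂) = 115.67 × ln(462.26/205) = 94.05 J/K.
ΔS_total = -58.5 + 94.05 = 35.5 J/K.

ΔS_total = 35.5 J/K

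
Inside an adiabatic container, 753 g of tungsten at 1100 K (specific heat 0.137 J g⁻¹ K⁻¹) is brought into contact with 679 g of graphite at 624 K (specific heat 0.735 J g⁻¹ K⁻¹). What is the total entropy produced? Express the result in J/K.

Energy balance: T_f = (m₁c₁T₁ + m₂c₂T₂)/(m₁c₁ + m₂c₂) = 705.54 K.
ΔS₁ = m₁c₁ ln(T_f/T₁) = 103.161 × ln(705.54/1100) = -45.81 J/K.
ΔS₂ = m₂c₂ ln(T_f/T₂) = 499.065 × ln(705.54/624) = 61.29 J/K.
ΔS_total = -45.81 + 61.29 = 15.5 J/K.

ΔS_total = 15.5 J/K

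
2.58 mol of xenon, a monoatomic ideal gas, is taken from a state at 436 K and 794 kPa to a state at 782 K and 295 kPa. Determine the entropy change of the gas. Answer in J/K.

ΔS = nC_p ln(T₂/T₁) − nR ln(P₂/P₁), with C_p = 5R/2 = 20.79 J mol⁻¹ K⁻¹ for a monoatomic ideal gas.
ΔS = 2.58 × [20.79 × ln(782/436) − 8.314 × ln(295/794)] = 52.6 J/K.

ΔS = 52.6 J/K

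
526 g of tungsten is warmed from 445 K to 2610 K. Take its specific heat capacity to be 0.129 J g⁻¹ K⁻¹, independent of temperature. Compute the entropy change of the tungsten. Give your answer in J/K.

ΔS = ∫dQ_rev/T = m c ln(T₂/T₁) = 526 × 0.129 × ln(2610/445) = 120 J/K.

ΔS = 120 J/K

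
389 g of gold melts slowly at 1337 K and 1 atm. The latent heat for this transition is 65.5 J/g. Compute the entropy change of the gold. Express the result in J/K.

Heat absorbed by the substance: Q = mL = 389 × 65.5 = 25479.5 J.
At constant T, ΔS = Q_rev/T = 25479.5 / 1337 = 19.1 J/K.

ΔS = 19.1 J/K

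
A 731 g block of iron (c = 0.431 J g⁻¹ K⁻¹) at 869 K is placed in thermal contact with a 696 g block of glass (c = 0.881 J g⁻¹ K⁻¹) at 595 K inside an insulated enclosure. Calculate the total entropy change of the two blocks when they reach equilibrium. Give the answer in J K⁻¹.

ΔS_total = 15.5 J/K

Energy balance: T_f = (m₁c₁T₁ + m₂c₂T₂)/(m₁c₁ + m₂c₂) = 688 K.
ΔS₁ = m₁c₁ ln(T_f/T₁) = 315.061 × ln(688/869) = -73.58 J/K.
ΔS₂ = m₂c₂ ln(T_f/T₂) = 613.176 × ln(688/595) = 89.05 J/K.
ΔS_total = -73.58 + 89.05 = 15.5 J/K.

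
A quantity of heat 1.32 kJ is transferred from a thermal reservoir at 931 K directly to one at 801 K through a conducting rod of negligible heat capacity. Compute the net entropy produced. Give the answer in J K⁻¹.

ΔS_hot = −Q/T_H = −1320/931 = -1.418 J/K and ΔS_cold = +Q/T_C = 1320/801 = 1.648 J/K.
ΔS_total = -1.418 + 1.648 = 0.23 J/K, positive as the second law requires.

ΔS_total = 0.23 J/K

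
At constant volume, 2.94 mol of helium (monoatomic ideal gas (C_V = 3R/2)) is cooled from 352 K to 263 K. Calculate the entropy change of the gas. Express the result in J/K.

At constant volume, ΔS = nC_V ln(T₂/T₁) with C_V = 3R/2 = 12.47 J mol⁻¹ K⁻¹.
ΔS = 2.94 × 12.47 × ln(263/352) = -10.7 J/K.

ΔS = -10.7 J/K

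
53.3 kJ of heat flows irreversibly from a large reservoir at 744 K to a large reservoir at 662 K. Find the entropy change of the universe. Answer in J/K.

ΔS_hot = −Q/T_H = −53300/744 = -71.64 J/K and ΔS_cold = +Q/T_C = 53300/662 = 80.51 J/K.
ΔS_total = -71.64 + 80.51 = 8.87 J/K, positive as the second law requires.

ΔS_total = 8.87 J/K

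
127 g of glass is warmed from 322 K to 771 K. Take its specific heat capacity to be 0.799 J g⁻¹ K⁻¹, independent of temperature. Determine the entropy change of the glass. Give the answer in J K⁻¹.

ΔS = 88.6 J/K

ΔS = ∫dQ_rev/T = m c ln(T₂/T₁) = 127 × 0.799 × ln(771/322) = 88.6 J/K.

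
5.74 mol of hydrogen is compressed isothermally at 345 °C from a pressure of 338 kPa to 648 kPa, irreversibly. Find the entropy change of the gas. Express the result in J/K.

ΔS_gas = -31.1 J/K

Entropy is a state function, so ΔS_gas depends only on the end states.
For an isothermal ideal gas ΔS_gas = nR ln(P₁/P₂) = 5.74 × 8.314 × ln(338/648) = -31.1 J/K.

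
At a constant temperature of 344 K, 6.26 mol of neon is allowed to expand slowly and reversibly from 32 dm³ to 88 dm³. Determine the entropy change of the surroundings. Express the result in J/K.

For an isothermal ideal gas ΔS_gas = nR ln(V₂/V₁) = 6.26 × 8.314 × ln(88/32) = 52.6 J/K.
The process is reversible, so ΔS_surr = −ΔS_gas = -52.6 J/K and ΔS_universe = 0.

ΔS_surr = -52.6 J/K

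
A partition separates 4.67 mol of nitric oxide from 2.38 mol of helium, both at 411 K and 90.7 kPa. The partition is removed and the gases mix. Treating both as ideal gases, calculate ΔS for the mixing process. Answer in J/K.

ΔS_mix = 37.5 J/K

Mole fractions: x_A = 4.67/7.05 = 0.662, x_B = 0.338.
ΔS_mix = −R(n_A ln x_A + n_B ln x_B) = −8.314 × (4.67 ln 0.662 + 2.38 ln 0.338) = 37.5 J/K.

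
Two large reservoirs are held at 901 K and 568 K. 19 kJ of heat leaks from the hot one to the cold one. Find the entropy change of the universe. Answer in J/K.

ΔS_total = 12.4 J/K

ΔS_hot = −Q/T_H = −19000/901 = -21.09 J/K and ΔS_cold = +Q/T_C = 19000/568 = 33.45 J/K.
ΔS_total = -21.09 + 33.45 = 12.4 J/K, positive as the second law requires.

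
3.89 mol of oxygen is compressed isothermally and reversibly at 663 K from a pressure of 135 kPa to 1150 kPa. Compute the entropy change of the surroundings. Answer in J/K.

ΔS_surr = 69.3 J/K

For an isothermal ideal gas ΔS_gas = nR ln(P₁/P₂) = 3.89 × 8.314 × ln(135/1150) = -69.3 J/K.
The process is reversible, so ΔS_surr = −ΔS_gas = 69.3 J/K and ΔS_universe = 0.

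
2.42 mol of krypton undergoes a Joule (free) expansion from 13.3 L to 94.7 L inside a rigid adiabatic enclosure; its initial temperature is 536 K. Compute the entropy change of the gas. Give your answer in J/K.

ΔS_gas = 39.5 J/K

For an ideal gas in free expansion Q = 0 and W = 0, so T is unchanged.
Entropy is a state function; using a reversible isothermal path, ΔS_gas = nR ln(V₂/V₁) = 2.42 × 8.314 × ln(94.7/13.3) = 39.5 J/K.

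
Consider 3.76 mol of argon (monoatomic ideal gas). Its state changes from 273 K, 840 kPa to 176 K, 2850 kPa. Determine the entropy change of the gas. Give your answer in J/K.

ΔS = nC_p ln(T₂/T₁) − nR ln(P₂/P₁), with C_p = 5R/2 = 20.79 J mol⁻¹ K⁻¹ for a monoatomic ideal gas.
ΔS = 3.76 × [20.79 × ln(176/273) − 8.314 × ln(2850/840)] = -72.5 J/K.

ΔS = -72.5 J/K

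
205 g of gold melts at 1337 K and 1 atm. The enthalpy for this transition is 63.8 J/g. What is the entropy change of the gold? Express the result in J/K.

ΔS = 9.78 J/K

Heat absorbed by the substance: Q = mL = 205 × 63.8 = 13079 J.
At constant T, ΔS = Q_rev/T = 13079 / 1337 = 9.78 J/K.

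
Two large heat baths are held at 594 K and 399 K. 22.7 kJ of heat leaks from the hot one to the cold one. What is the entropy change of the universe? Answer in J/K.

ΔS_total = 18.7 J/K

ΔS_hot = −Q/T_H = −22700/594 = -38.22 J/K and ΔS_cold = +Q/T_C = 22700/399 = 56.89 J/K.
ΔS_total = -38.22 + 56.89 = 18.7 J/K, positive as the second law requires.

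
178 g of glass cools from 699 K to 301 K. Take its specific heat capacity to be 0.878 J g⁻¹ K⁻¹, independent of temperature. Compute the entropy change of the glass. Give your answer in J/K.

ΔS = ∫dQ_rev/T = m c ln(T₂/T₁) = 178 × 0.878 × ln(301/699) = -132 J/K.

ΔS = -132 J/K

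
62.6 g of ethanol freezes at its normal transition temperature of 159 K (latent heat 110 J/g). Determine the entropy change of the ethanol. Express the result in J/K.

Heat released by the substance: Q = −mL = −62.6 × 110 = −6886 J.
At constant T, ΔS = Q_rev/T = −6886 / 159 = -43.3 J/K.

ΔS = -43.3 J/K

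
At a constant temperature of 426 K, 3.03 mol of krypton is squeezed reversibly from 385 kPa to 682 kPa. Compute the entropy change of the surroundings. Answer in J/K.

ΔS_surr = 14.4 J/K

For an isothermal ideal gas ΔS_gas = nR ln(P₁/P₂) = 3.03 × 8.314 × ln(385/682) = -14.4 J/K.
The process is reversible, so ΔS_surr = −ΔS_gas = 14.4 J/K and ΔS_universe = 0.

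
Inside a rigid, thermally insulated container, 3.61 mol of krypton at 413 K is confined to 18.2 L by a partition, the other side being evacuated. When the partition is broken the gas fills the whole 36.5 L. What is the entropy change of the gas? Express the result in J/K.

ΔS_gas = 20.9 J/K

For an ideal gas in free expansion Q = 0 and W = 0, so T is unchanged.
Entropy is a state function; using a reversible isothermal path, ΔS_gas = nR ln(V₂/V₁) = 3.61 × 8.314 × ln(36.5/18.2) = 20.9 J/K.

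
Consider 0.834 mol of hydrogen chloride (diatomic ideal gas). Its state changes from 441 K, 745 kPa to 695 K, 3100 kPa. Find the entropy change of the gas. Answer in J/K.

ΔS = nC_p ln(T₂/T₁) − nR ln(P₂/P₁), with C_p = 7R/2 = 29.1 J mol⁻¹ K⁻¹ for a diatomic ideal gas.
ΔS = 0.834 × [29.1 × ln(695/441) − 8.314 × ln(3100/745)] = 1.15 J/K.

ΔS = 1.15 J/K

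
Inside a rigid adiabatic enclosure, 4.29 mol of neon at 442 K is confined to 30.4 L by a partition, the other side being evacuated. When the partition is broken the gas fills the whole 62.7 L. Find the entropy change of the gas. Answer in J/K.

No heat is exchanged and no work is done, so the ideal-gas temperature stays constant.
Entropy is a state function; using a reversible isothermal path, ΔS_gas = nR ln(V₂/V₁) = 4.29 × 8.314 × ln(62.7/30.4) = 25.8 J/K.

ΔS_gas = 25.8 J/K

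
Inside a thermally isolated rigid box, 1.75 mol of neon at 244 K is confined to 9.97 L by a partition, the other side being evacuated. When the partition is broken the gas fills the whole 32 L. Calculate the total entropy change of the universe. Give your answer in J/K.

ΔS_universe = 17 J/K

No heat is exchanged and no work is done, so the ideal-gas temperature stays constant.
Entropy is a state function; using a reversible isothermal path, ΔS_gas = nR ln(V₂/V₁) = 1.75 × 8.314 × ln(32/9.97) = 17 J/K.
The insulated surroundings exchange no heat, so ΔS_surr = 0 and ΔS_universe = ΔS_gas.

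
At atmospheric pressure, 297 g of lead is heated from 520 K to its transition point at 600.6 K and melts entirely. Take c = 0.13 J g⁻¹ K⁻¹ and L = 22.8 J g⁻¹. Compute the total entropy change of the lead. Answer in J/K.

Warming step: ΔS₁ = m c ln(T_tr/T_i) = 297 × 0.13 × ln(600.6/520) = 5.564 J/K.
Phase change: ΔS₂ = +mL/T_tr = 297 × 22.8 / 600.6 = 11.27 J/K.
ΔS_total = (5.564) + (11.27) = 16.8 J/K.

ΔS = 16.8 J/K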